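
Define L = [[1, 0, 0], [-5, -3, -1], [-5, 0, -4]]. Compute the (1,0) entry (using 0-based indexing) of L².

Characteristic polynomial: λ^3 + 6λ^2 + 5λ - 12 = (λ - 1)(λ + 3)(λ + 4), so the eigenvalues are -4, -3, 1.
λ=1: eigenvector (1, -1, -1).
λ=-3: eigenvector (0, 1, 0).
λ=-4: eigenvector (0, 1, 1).
P = [[1, 0, 0], [-1, 1, 1], [-1, 0, 1]], D = diag(1, -3, -4), P⁻¹ = [[1, 0, 0], [0, 1, -1], [1, 0, 1]].
L² = P·diag(1, 9, 16)·P⁻¹ = [[1, 0, 0], [15, 9, 7], [15, 0, 16]].
The requested entry is 15.

15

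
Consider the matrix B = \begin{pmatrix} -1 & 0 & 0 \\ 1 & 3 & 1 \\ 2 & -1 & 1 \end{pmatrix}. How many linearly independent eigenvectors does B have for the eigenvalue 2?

1

B − 2I = [[-3, 0, 0], [1, 1, 1], [2, -1, -1]].
This matrix has rank 2, so its null space has dimension 3 − 2 = 1.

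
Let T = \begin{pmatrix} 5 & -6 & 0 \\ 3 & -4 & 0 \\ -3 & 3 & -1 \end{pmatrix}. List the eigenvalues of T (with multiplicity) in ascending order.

Characteristic polynomial: p(s) = s^3 - 3s - 2 = (s - 2)(s + 1)^2.
Roots (with multiplicity): -1, -1, 2.

-1, -1, 2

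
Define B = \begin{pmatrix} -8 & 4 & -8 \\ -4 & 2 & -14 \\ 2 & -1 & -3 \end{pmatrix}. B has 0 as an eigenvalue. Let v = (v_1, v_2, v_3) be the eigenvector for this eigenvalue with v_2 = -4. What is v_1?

-2

B = [[-8, 4, -8], [-4, 2, -14], [2, -1, -3]].
Solving (B)v = 0 gives the eigenspace spanned by (-2, -4, 0).
With v_2 = -4, v = (-2, -4, 0), so v_1 = -2.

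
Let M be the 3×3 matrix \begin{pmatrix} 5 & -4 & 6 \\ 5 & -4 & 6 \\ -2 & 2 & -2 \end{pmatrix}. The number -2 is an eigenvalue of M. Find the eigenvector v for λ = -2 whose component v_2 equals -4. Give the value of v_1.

-4

M + 2I = [[7, -4, 6], [5, -2, 6], [-2, 2, 0]].
Solving (M + 2I)v = 0 gives the eigenspace spanned by (-4, -4, 2).
With v_2 = -4, v = (-4, -4, 2), so v_1 = -4.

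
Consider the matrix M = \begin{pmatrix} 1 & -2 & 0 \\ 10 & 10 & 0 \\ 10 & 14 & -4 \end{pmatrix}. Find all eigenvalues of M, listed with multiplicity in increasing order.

Characteristic polynomial: p(s) = s^3 - 7s^2 - 14s + 120 = (s - 6)(s - 5)(s + 4).
Roots (with multiplicity): -4, 5, 6.

-4, 5, 6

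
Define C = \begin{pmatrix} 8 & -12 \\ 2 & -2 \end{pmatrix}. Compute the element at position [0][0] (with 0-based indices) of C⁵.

Characteristic polynomial: r^2 - 6r + 8 = (r - 4)(r - 2), so the eigenvalues are 2, 4.
r=2: eigenvector (2, 1).
r=4: eigenvector (3, 1).
P = [[2, 3], [1, 1]], D = diag(2, 4), P⁻¹ = [[-1, 3], [1, -2]].
C⁵ = P·diag(32, 1024)·P⁻¹ = [[3008, -5952], [992, -1952]].
The requested entry is 3008.

3008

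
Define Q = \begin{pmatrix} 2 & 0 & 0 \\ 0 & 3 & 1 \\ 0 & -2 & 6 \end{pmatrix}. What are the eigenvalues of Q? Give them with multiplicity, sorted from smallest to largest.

2, 4, 5

Characteristic polynomial: p(s) = s^3 - 11s^2 + 38s - 40 = (s - 5)(s - 4)(s - 2).
Roots (with multiplicity): 2, 4, 5.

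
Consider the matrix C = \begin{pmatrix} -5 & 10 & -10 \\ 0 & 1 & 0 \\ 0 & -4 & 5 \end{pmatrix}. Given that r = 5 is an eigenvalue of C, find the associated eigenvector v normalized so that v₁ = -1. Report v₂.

C − 5I = [[-10, 10, -10], [0, -4, 0], [0, -4, 0]].
Solving (C − 5I)v = 0 gives the eigenspace spanned by (-1, 0, 1).
With v₁ = -1, v = (-1, 0, 1), so v₂ = 0.

0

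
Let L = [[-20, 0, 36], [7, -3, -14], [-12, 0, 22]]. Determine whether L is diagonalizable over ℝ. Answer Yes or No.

Characteristic polynomial: p(s) = s^3 + s^2 - 14s - 24 = (s - 4)(s + 2)(s + 3).
All 3 eigenvalues are distinct, so L is diagonalizable.

Yes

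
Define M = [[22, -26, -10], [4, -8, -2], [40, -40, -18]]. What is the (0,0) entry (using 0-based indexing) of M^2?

-20

Characteristic polynomial: s^3 + 4s^2 - 4s - 16 = (s - 2)(s + 2)(s + 4), so the eigenvalues are -4, -2, 2.
s=2: eigenvector (1, 0, 2).
s=-4: eigenvector (1, 1, 0).
s=-2: eigenvector (1, -1, 5).
P = [[1, 1, 1], [0, 1, -1], [2, 0, 5]], D = diag(2, -4, -2), P⁻¹ = [[5, -5, -2], [-2, 3, 1], [-2, 2, 1]].
M² = P·diag(4, 16, 4)·P⁻¹ = [[-20, 36, 12], [-24, 40, 12], [0, 0, 4]].
The requested entry is -20.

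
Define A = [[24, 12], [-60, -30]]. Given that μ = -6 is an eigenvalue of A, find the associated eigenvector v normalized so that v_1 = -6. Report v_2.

A + 6I = [[30, 12], [-60, -24]].
Solving (A + 6I)v = 0 gives the eigenspace spanned by (-6, 15).
With v_1 = -6, v = (-6, 15), so v_2 = 15.

15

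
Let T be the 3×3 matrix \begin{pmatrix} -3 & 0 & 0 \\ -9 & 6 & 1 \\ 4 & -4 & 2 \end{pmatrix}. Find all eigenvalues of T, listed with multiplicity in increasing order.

-3, 4, 4

Characteristic polynomial: p(μ) = μ^3 - 5μ^2 - 8μ + 48 = (μ - 4)^2(μ + 3).
Roots (with multiplicity): -3, 4, 4.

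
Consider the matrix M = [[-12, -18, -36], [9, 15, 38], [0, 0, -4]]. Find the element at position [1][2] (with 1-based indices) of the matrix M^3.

-486

Characteristic polynomial: t^3 + t^2 - 30t - 72 = (t - 6)(t + 3)(t + 4), so the eigenvalues are -4, -3, 6.
t=6: eigenvector (-1, 1, 0).
t=-3: eigenvector (-2, 1, 0).
t=-4: eigenvector (0, -2, 1).
P = [[-1, -2, 0], [1, 1, -2], [0, 0, 1]], D = diag(6, -3, -4), P⁻¹ = [[1, 2, 4], [-1, -1, -2], [0, 0, 1]].
M³ = P·diag(216, -27, -64)·P⁻¹ = [[-270, -486, -972], [243, 459, 1046], [0, 0, -64]].
The requested entry is -486.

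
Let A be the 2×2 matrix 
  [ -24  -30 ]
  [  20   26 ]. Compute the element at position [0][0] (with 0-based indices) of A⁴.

Characteristic polynomial: s^2 - 2s - 24 = (s - 6)(s + 4), so the eigenvalues are -4, 6.
s=6: eigenvector (1, -1).
s=-4: eigenvector (3, -2).
P = [[1, 3], [-1, -2]], D = diag(6, -4), P⁻¹ = [[-2, -3], [1, 1]].
A⁴ = P·diag(1296, 256)·P⁻¹ = [[-1824, -3120], [2080, 3376]].
The requested entry is -1824.

-1824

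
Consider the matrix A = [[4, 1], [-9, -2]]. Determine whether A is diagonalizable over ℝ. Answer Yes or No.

No

Characteristic polynomial: p(s) = s^2 - 2s + 1 = (s - 1)^2.
s = 1 has algebraic multiplicity 2; rank(A − 1I) = 1, so geometric multiplicity = 1.
Geometric multiplicity < algebraic multiplicity, so A is not diagonalizable.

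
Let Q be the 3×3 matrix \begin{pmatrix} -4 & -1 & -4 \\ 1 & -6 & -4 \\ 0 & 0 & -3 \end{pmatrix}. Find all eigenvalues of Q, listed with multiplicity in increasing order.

-5, -5, -3

Characteristic polynomial: p(t) = t^3 + 13t^2 + 55t + 75 = (t + 3)(t + 5)^2.
Roots (with multiplicity): -5, -5, -3.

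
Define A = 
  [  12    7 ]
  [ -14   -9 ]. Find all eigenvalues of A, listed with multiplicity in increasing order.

-2, 5

Characteristic polynomial: p(s) = s^2 - 3s - 10 = (s - 5)(s + 2).
Roots (with multiplicity): -2, 5.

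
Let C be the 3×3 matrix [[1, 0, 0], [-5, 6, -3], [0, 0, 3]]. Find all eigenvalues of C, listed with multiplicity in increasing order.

Characteristic polynomial: p(μ) = μ^3 - 10μ^2 + 27μ - 18 = (μ - 6)(μ - 3)(μ - 1).
Roots (with multiplicity): 1, 3, 6.

1, 3, 6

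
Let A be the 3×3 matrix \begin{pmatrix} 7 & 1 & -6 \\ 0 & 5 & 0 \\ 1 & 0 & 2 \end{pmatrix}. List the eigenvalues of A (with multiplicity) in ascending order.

4, 5, 5

Characteristic polynomial: p(s) = s^3 - 14s^2 + 65s - 100 = (s - 5)^2(s - 4).
Roots (with multiplicity): 4, 5, 5.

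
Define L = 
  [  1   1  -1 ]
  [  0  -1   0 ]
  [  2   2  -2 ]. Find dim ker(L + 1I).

L + 1I = [[2, 1, -1], [0, 0, 0], [2, 2, -1]].
This matrix has rank 2, so its null space has dimension 3 − 2 = 1.

1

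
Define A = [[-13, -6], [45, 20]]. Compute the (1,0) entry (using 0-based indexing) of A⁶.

Characteristic polynomial: t^2 - 7t + 10 = (t - 5)(t - 2), so the eigenvalues are 2, 5.
t=5: eigenvector (1, -3).
t=2: eigenvector (2, -5).
P = [[1, 2], [-3, -5]], D = diag(5, 2), P⁻¹ = [[-5, -2], [3, 1]].
A⁶ = P·diag(15625, 64)·P⁻¹ = [[-77741, -31122], [233415, 93430]].
The requested entry is 233415.

233415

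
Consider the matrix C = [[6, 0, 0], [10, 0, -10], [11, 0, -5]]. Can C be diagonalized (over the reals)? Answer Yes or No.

Yes

Characteristic polynomial: p(μ) = μ^3 - μ^2 - 30μ = μ(μ - 6)(μ + 5).
All 3 eigenvalues are distinct, so C is diagonalizable.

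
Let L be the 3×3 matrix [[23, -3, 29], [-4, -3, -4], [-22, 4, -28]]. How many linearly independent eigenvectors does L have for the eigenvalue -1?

1

L + 1I = [[24, -3, 29], [-4, -2, -4], [-22, 4, -27]].
This matrix has rank 2, so its null space has dimension 3 − 2 = 1.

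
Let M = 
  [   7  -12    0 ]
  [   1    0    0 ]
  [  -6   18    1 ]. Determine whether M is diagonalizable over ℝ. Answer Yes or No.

Yes

Characteristic polynomial: p(λ) = λ^3 - 8λ^2 + 19λ - 12 = (λ - 4)(λ - 3)(λ - 1).
All 3 eigenvalues are distinct, so M is diagonalizable.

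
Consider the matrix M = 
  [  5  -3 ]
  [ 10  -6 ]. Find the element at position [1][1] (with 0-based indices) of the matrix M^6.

Characteristic polynomial: r^2 + r = r(r + 1), so the eigenvalues are -1, 0.
r=0: eigenvector (-3, -5).
r=-1: eigenvector (1, 2).
P = [[-3, 1], [-5, 2]], D = diag(0, -1), P⁻¹ = [[-2, 1], [-5, 3]].
M⁶ = P·diag(0, 1)·P⁻¹ = [[-5, 3], [-10, 6]].
The requested entry is 6.

6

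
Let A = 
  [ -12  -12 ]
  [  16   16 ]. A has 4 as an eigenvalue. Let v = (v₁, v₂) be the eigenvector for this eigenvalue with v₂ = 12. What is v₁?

-9

A − 4I = [[-16, -12], [16, 12]].
Solving (A − 4I)v = 0 gives the eigenspace spanned by (-9, 12).
With v₂ = 12, v = (-9, 12), so v₁ = -9.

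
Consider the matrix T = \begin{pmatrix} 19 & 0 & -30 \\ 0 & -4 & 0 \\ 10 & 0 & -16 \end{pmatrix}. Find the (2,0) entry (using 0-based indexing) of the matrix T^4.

Characteristic polynomial: λ^3 + λ^2 - 16λ - 16 = (λ - 4)(λ + 1)(λ + 4), so the eigenvalues are -4, -1, 4.
λ=-1: eigenvector (-3, 0, -2).
λ=-4: eigenvector (0, 1, 0).
λ=4: eigenvector (2, 0, 1).
P = [[-3, 0, 2], [0, 1, 0], [-2, 0, 1]], D = diag(-1, -4, 4), P⁻¹ = [[1, 0, -2], [0, 1, 0], [2, 0, -3]].
T⁴ = P·diag(1, 256, 256)·P⁻¹ = [[1021, 0, -1530], [0, 256, 0], [510, 0, -764]].
The requested entry is 510.

510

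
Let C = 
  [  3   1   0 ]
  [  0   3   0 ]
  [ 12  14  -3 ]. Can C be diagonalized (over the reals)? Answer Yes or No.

No

Characteristic polynomial: p(μ) = μ^3 - 3μ^2 - 9μ + 27 = (μ - 3)^2(μ + 3).
μ = 3 has algebraic multiplicity 2; rank(C − 3I) = 2, so geometric multiplicity = 1.
Geometric multiplicity < algebraic multiplicity, so C is not diagonalizable.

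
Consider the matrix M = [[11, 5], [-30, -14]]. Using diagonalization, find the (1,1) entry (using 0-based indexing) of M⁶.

Characteristic polynomial: λ^2 + 3λ - 4 = (λ - 1)(λ + 4), so the eigenvalues are -4, 1.
λ=-4: eigenvector (-1, 3).
λ=1: eigenvector (1, -2).
P = [[-1, 1], [3, -2]], D = diag(-4, 1), P⁻¹ = [[2, 1], [3, 1]].
M⁶ = P·diag(4096, 1)·P⁻¹ = [[-8189, -4095], [24570, 12286]].
The requested entry is 12286.

12286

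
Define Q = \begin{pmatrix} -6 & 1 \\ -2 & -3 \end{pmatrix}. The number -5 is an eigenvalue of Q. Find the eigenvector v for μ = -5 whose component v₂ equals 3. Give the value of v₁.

3

Q + 5I = [[-1, 1], [-2, 2]].
Solving (Q + 5I)v = 0 gives the eigenspace spanned by (3, 3).
With v₂ = 3, v = (3, 3), so v₁ = 3.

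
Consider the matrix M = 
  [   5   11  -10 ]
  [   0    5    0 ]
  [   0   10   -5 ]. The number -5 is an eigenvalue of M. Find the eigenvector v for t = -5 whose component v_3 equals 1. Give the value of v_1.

M + 5I = [[10, 11, -10], [0, 10, 0], [0, 10, 0]].
Solving (M + 5I)v = 0 gives the eigenspace spanned by (1, 0, 1).
With v_3 = 1, v = (1, 0, 1), so v_1 = 1.

1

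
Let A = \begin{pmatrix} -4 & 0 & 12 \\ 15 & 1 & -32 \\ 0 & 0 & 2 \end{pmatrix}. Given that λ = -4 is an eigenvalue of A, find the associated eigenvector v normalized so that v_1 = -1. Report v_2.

A + 4I = [[0, 0, 12], [15, 5, -32], [0, 0, 6]].
Solving (A + 4I)v = 0 gives the eigenspace spanned by (-1, 3, 0).
With v_1 = -1, v = (-1, 3, 0), so v_2 = 3.

3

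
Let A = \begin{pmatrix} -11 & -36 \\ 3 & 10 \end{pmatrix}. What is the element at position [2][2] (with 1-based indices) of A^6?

Characteristic polynomial: t^2 + t - 2 = (t - 1)(t + 2), so the eigenvalues are -2, 1.
t=1: eigenvector (-3, 1).
t=-2: eigenvector (4, -1).
P = [[-3, 4], [1, -1]], D = diag(1, -2), P⁻¹ = [[1, 4], [1, 3]].
A⁶ = P·diag(1, 64)·P⁻¹ = [[253, 756], [-63, -188]].
The requested entry is -188.

-188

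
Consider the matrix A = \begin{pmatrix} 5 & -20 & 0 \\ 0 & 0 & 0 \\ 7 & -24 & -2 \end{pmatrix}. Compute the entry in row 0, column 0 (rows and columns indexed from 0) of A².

25

Characteristic polynomial: μ^3 - 3μ^2 - 10μ = μ(μ - 5)(μ + 2), so the eigenvalues are -2, 0, 5.
μ=5: eigenvector (-1, 0, -1).
μ=0: eigenvector (4, 1, 2).
μ=-2: eigenvector (0, 0, -1).
P = [[-1, 4, 0], [0, 1, 0], [-1, 2, -1]], D = diag(5, 0, -2), P⁻¹ = [[-1, 4, 0], [0, 1, 0], [1, -2, -1]].
A² = P·diag(25, 0, 4)·P⁻¹ = [[25, -100, 0], [0, 0, 0], [21, -92, 4]].
The requested entry is 25.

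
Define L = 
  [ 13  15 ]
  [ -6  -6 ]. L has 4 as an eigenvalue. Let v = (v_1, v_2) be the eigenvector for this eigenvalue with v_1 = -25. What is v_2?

15

L − 4I = [[9, 15], [-6, -10]].
Solving (L − 4I)v = 0 gives the eigenspace spanned by (-25, 15).
With v_1 = -25, v = (-25, 15), so v_2 = 15.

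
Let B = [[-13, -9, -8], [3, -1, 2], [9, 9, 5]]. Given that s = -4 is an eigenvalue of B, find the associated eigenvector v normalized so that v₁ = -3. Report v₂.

3

B + 4I = [[-9, -9, -8], [3, 3, 2], [9, 9, 9]].
Solving (B + 4I)v = 0 gives the eigenspace spanned by (-3, 3, 0).
With v₁ = -3, v = (-3, 3, 0), so v₂ = 3.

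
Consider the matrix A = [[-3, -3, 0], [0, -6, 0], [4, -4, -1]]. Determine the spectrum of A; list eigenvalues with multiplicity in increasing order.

Characteristic polynomial: p(s) = s^3 + 10s^2 + 27s + 18 = (s + 1)(s + 3)(s + 6).
Roots (with multiplicity): -6, -3, -1.

-6, -3, -1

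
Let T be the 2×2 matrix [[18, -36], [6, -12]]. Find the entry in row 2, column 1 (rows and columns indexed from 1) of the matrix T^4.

1296

Characteristic polynomial: λ^2 - 6λ = λ(λ - 6), so the eigenvalues are 0, 6.
λ=6: eigenvector (-3, -1).
λ=0: eigenvector (2, 1).
P = [[-3, 2], [-1, 1]], D = diag(6, 0), P⁻¹ = [[-1, 2], [-1, 3]].
T⁴ = P·diag(1296, 0)·P⁻¹ = [[3888, -7776], [1296, -2592]].
The requested entry is 1296.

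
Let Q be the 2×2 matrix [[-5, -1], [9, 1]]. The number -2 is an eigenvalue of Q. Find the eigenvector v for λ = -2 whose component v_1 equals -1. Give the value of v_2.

3

Q + 2I = [[-3, -1], [9, 3]].
Solving (Q + 2I)v = 0 gives the eigenspace spanned by (-1, 3).
With v_1 = -1, v = (-1, 3), so v_2 = 3.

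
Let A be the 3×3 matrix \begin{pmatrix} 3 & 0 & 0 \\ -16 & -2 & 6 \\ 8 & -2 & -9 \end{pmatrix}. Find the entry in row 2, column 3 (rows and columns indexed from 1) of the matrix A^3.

Characteristic polynomial: r^3 + 8r^2 - 3r - 90 = (r - 3)(r + 5)(r + 6), so the eigenvalues are -6, -5, 3.
r=3: eigenvector (1, -2, 1).
r=-6: eigenvector (0, -3, 2).
r=-5: eigenvector (0, -2, 1).
P = [[1, 0, 0], [-2, -3, -2], [1, 2, 1]], D = diag(3, -6, -5), P⁻¹ = [[1, 0, 0], [0, 1, 2], [-1, -2, -3]].
A³ = P·diag(27, -216, -125)·P⁻¹ = [[27, 0, 0], [-304, 148, 546], [152, -182, -489]].
The requested entry is 546.

546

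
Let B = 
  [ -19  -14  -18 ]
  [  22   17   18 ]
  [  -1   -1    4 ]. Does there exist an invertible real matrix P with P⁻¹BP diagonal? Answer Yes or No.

Characteristic polynomial: p(s) = s^3 - 2s^2 - 23s + 60 = (s - 4)(s - 3)(s + 5).
All 3 eigenvalues are distinct, so B is diagonalizable.

Yes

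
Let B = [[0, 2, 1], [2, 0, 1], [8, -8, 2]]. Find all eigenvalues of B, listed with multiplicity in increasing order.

-2, 2, 2

Characteristic polynomial: p(s) = s^3 - 2s^2 - 4s + 8 = (s - 2)^2(s + 2).
Roots (with multiplicity): -2, 2, 2.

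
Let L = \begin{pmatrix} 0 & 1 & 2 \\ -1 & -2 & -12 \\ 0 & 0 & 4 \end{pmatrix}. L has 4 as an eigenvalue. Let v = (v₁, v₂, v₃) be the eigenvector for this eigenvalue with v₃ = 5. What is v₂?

-10

L − 4I = [[-4, 1, 2], [-1, -6, -12], [0, 0, 0]].
Solving (L − 4I)v = 0 gives the eigenspace spanned by (0, -10, 5).
With v₃ = 5, v = (0, -10, 5), so v₂ = -10.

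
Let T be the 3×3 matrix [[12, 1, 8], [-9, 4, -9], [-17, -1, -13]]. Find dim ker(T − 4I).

1

T − 4I = [[8, 1, 8], [-9, 0, -9], [-17, -1, -17]].
This matrix has rank 2, so its null space has dimension 3 − 2 = 1.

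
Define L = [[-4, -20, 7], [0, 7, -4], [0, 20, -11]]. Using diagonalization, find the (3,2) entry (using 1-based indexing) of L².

-80

Characteristic polynomial: s^3 + 8s^2 + 19s + 12 = (s + 1)(s + 3)(s + 4), so the eigenvalues are -4, -3, -1.
s=-4: eigenvector (1, 0, 0).
s=-3: eigenvector (-5, 2, 5).
s=-1: eigenvector (-2, 1, 2).
P = [[1, -5, -2], [0, 2, 1], [0, 5, 2]], D = diag(-4, -3, -1), P⁻¹ = [[1, 0, 1], [0, -2, 1], [0, 5, -2]].
L² = P·diag(16, 9, 1)·P⁻¹ = [[16, 80, -25], [0, -31, 16], [0, -80, 41]].
The requested entry is -80.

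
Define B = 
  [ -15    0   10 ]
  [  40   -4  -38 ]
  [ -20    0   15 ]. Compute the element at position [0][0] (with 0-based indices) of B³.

-375

Characteristic polynomial: λ^3 + 4λ^2 - 25λ - 100 = (λ - 5)(λ + 4)(λ + 5), so the eigenvalues are -5, -4, 5.
λ=-5: eigenvector (1, -2, 1).
λ=-4: eigenvector (0, 1, 0).
λ=5: eigenvector (1, -4, 2).
P = [[1, 0, 1], [-2, 1, -4], [1, 0, 2]], D = diag(-5, -4, 5), P⁻¹ = [[2, 0, -1], [0, 1, 2], [-1, 0, 1]].
B³ = P·diag(-125, -64, 125)·P⁻¹ = [[-375, 0, 250], [1000, -64, -878], [-500, 0, 375]].
The requested entry is -375.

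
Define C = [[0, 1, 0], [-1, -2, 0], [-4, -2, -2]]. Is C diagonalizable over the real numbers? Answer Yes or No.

Characteristic polynomial: p(r) = r^3 + 4r^2 + 5r + 2 = (r + 1)^2(r + 2).
r = -1 has algebraic multiplicity 2; rank(C + 1I) = 2, so geometric multiplicity = 1.
Geometric multiplicity < algebraic multiplicity, so C is not diagonalizable.

No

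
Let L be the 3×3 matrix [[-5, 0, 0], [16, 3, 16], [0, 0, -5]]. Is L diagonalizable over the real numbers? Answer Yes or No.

Yes

Characteristic polynomial: p(μ) = μ^3 + 7μ^2 - 5μ - 75 = (μ - 3)(μ + 5)^2.
μ = -5 has algebraic multiplicity 2; rank(L + 5I) = 1, so geometric multiplicity = 2.
Every eigenvalue has geometric = algebraic multiplicity, so L is diagonalizable.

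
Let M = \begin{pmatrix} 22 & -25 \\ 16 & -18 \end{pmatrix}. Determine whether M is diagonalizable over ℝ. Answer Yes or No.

No

Characteristic polynomial: p(s) = s^2 - 4s + 4 = (s - 2)^2.
s = 2 has algebraic multiplicity 2; rank(M − 2I) = 1, so geometric multiplicity = 1.
Geometric multiplicity < algebraic multiplicity, so M is not diagonalizable.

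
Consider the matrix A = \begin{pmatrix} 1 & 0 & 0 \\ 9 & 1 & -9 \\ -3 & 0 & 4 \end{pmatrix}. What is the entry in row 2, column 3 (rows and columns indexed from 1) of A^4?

-765

Characteristic polynomial: r^3 - 6r^2 + 9r - 4 = (r - 4)(r - 1)^2, so the eigenvalues are 1, 1, 4.
r=1: eigenvector (1, -3, 1).
r=1: eigenvector (0, 1, 0).
r=4: eigenvector (0, -3, 1).
P = [[1, 0, 0], [-3, 1, -3], [1, 0, 1]], D = diag(1, 1, 4), P⁻¹ = [[1, 0, 0], [0, 1, 3], [-1, 0, 1]].
A⁴ = P·diag(1, 1, 256)·P⁻¹ = [[1, 0, 0], [765, 1, -765], [-255, 0, 256]].
The requested entry is -765.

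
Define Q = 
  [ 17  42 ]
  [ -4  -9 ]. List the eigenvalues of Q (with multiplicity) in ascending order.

Characteristic polynomial: p(λ) = λ^2 - 8λ + 15 = (λ - 5)(λ - 3).
Roots (with multiplicity): 3, 5.

3, 5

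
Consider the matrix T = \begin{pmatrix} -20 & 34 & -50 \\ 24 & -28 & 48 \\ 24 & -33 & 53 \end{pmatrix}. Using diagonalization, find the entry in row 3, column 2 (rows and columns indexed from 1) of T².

-9

Characteristic polynomial: μ^3 - 5μ^2 - 16μ + 80 = (μ - 5)(μ - 4)(μ + 4), so the eigenvalues are -4, 4, 5.
μ=-4: eigenvector (1, -1, -1).
μ=4: eigenvector (-2, 3, 3).
μ=5: eigenvector (-2, 0, 1).
P = [[1, -2, -2], [-1, 3, 0], [-1, 3, 1]], D = diag(-4, 4, 5), P⁻¹ = [[3, -4, 6], [1, -1, 2], [0, -1, 1]].
T² = P·diag(16, 16, 25)·P⁻¹ = [[16, 18, -18], [0, 16, 0], [0, -9, 25]].
The requested entry is -9.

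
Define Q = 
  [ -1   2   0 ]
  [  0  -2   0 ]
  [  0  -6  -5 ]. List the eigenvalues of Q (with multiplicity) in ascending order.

-5, -2, -1

Characteristic polynomial: p(λ) = λ^3 + 8λ^2 + 17λ + 10 = (λ + 1)(λ + 2)(λ + 5).
Roots (with multiplicity): -5, -2, -1.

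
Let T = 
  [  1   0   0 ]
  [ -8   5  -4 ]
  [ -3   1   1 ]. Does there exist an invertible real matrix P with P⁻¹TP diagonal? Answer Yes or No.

Characteristic polynomial: p(s) = s^3 - 7s^2 + 15s - 9 = (s - 3)^2(s - 1).
s = 3 has algebraic multiplicity 2; rank(T − 3I) = 2, so geometric multiplicity = 1.
Geometric multiplicity < algebraic multiplicity, so T is not diagonalizable.

No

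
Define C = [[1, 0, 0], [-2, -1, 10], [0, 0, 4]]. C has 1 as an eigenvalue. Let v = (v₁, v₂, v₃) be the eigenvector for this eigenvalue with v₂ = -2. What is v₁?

C − 1I = [[0, 0, 0], [-2, -2, 10], [0, 0, 3]].
Solving (C − 1I)v = 0 gives the eigenspace spanned by (2, -2, 0).
With v₂ = -2, v = (2, -2, 0), so v₁ = 2.

2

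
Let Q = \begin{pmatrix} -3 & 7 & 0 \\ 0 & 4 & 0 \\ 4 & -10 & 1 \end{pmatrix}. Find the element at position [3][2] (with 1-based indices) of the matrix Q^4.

Characteristic polynomial: s^3 - 2s^2 - 11s + 12 = (s - 4)(s - 1)(s + 3), so the eigenvalues are -3, 1, 4.
s=4: eigenvector (1, 1, -2).
s=-3: eigenvector (1, 0, -1).
s=1: eigenvector (0, 0, 1).
P = [[1, 1, 0], [1, 0, 0], [-2, -1, 1]], D = diag(4, -3, 1), P⁻¹ = [[0, 1, 0], [1, -1, 0], [1, 1, 1]].
Q⁴ = P·diag(256, 81, 1)·P⁻¹ = [[81, 175, 0], [0, 256, 0], [-80, -430, 1]].
The requested entry is -430.

-430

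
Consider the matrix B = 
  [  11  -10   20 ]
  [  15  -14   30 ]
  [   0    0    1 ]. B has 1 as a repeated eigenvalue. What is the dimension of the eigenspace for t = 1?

2

B − 1I = [[10, -10, 20], [15, -15, 30], [0, 0, 0]].
This matrix has rank 1, so its null space has dimension 3 − 1 = 2.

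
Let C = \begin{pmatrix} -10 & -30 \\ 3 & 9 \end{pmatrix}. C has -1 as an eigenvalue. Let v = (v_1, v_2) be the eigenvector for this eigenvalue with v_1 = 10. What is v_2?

-3

C + 1I = [[-9, -30], [3, 10]].
Solving (C + 1I)v = 0 gives the eigenspace spanned by (10, -3).
With v_1 = 10, v = (10, -3), so v_2 = -3.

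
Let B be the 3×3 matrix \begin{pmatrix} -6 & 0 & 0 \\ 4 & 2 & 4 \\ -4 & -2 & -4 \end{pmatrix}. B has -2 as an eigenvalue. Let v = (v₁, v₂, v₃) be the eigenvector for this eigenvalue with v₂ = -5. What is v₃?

B + 2I = [[-4, 0, 0], [4, 4, 4], [-4, -2, -2]].
Solving (B + 2I)v = 0 gives the eigenspace spanned by (0, -5, 5).
With v₂ = -5, v = (0, -5, 5), so v₃ = 5.

5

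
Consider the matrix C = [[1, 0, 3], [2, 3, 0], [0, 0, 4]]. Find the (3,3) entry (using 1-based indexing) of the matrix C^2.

16

Characteristic polynomial: μ^3 - 8μ^2 + 19μ - 12 = (μ - 4)(μ - 3)(μ - 1), so the eigenvalues are 1, 3, 4.
μ=4: eigenvector (1, 2, 1).
μ=3: eigenvector (0, 1, 0).
μ=1: eigenvector (1, -1, 0).
P = [[1, 0, 1], [2, 1, -1], [1, 0, 0]], D = diag(4, 3, 1), P⁻¹ = [[0, 0, 1], [1, 1, -3], [1, 0, -1]].
C² = P·diag(16, 9, 1)·P⁻¹ = [[1, 0, 15], [8, 9, 6], [0, 0, 16]].
The requested entry is 16.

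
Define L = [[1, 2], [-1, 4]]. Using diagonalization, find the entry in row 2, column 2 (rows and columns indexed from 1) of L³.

Characteristic polynomial: r^2 - 5r + 6 = (r - 3)(r - 2), so the eigenvalues are 2, 3.
r=2: eigenvector (2, 1).
r=3: eigenvector (-1, -1).
P = [[2, -1], [1, -1]], D = diag(2, 3), P⁻¹ = [[1, -1], [1, -2]].
L³ = P·diag(8, 27)·P⁻¹ = [[-11, 38], [-19, 46]].
The requested entry is 46.

46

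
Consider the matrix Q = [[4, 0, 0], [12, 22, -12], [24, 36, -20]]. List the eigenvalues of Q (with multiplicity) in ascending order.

-2, 4, 4

Characteristic polynomial: p(μ) = μ^3 - 6μ^2 + 32 = (μ - 4)^2(μ + 2).
Roots (with multiplicity): -2, 4, 4.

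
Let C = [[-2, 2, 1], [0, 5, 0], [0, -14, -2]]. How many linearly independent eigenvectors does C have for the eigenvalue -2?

1

C + 2I = [[0, 2, 1], [0, 7, 0], [0, -14, 0]].
This matrix has rank 2, so its null space has dimension 3 − 2 = 1.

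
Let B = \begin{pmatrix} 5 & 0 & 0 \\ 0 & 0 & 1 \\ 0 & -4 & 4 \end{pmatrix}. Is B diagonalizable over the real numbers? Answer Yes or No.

Characteristic polynomial: p(λ) = λ^3 - 9λ^2 + 24λ - 20 = (λ - 5)(λ - 2)^2.
λ = 2 has algebraic multiplicity 2; rank(B − 2I) = 2, so geometric multiplicity = 1.
Geometric multiplicity < algebraic multiplicity, so B is not diagonalizable.

No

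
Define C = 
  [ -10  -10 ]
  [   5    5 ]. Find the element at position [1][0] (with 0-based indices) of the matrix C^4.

Characteristic polynomial: r^2 + 5r = r(r + 5), so the eigenvalues are -5, 0.
r=0: eigenvector (-1, 1).
r=-5: eigenvector (2, -1).
P = [[-1, 2], [1, -1]], D = diag(0, -5), P⁻¹ = [[1, 2], [1, 1]].
C⁴ = P·diag(0, 625)·P⁻¹ = [[1250, 1250], [-625, -625]].
The requested entry is -625.

-625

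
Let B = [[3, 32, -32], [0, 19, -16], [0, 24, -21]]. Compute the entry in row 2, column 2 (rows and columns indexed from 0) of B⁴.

1713

Characteristic polynomial: t^3 - t^2 - 21t + 45 = (t - 3)^2(t + 5), so the eigenvalues are -5, 3, 3.
t=3: eigenvector (1, 0, 0).
t=3: eigenvector (2, 1, 1).
t=-5: eigenvector (4, 2, 3).
P = [[1, 2, 4], [0, 1, 2], [0, 1, 3]], D = diag(3, 3, -5), P⁻¹ = [[1, -2, 0], [0, 3, -2], [0, -1, 1]].
B⁴ = P·diag(81, 81, 625)·P⁻¹ = [[81, -2176, 2176], [0, -1007, 1088], [0, -1632, 1713]].
The requested entry is 1713.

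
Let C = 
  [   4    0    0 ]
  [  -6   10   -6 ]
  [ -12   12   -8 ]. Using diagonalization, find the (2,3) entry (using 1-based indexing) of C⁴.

Characteristic polynomial: μ^3 - 6μ^2 + 32 = (μ - 4)^2(μ + 2), so the eigenvalues are -2, 4, 4.
μ=-2: eigenvector (0, -1, -2).
μ=4: eigenvector (1, 1, 0).
μ=4: eigenvector (0, 1, 1).
P = [[0, 1, 0], [-1, 1, 1], [-2, 0, 1]], D = diag(-2, 4, 4), P⁻¹ = [[-1, 1, -1], [1, 0, 0], [-2, 2, -1]].
C⁴ = P·diag(16, 256, 256)·P⁻¹ = [[256, 0, 0], [-240, 496, -240], [-480, 480, -224]].
The requested entry is -240.

-240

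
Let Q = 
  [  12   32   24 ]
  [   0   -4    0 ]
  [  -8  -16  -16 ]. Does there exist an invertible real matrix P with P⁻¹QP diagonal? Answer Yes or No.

Characteristic polynomial: p(t) = t^3 + 8t^2 + 16t = t(t + 4)^2.
t = -4 has algebraic multiplicity 2; rank(Q + 4I) = 1, so geometric multiplicity = 2.
Every eigenvalue has geometric = algebraic multiplicity, so Q is diagonalizable.

Yes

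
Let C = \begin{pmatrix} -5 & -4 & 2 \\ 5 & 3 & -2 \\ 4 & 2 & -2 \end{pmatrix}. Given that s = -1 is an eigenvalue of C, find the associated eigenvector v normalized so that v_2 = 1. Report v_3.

2

C + 1I = [[-4, -4, 2], [5, 4, -2], [4, 2, -1]].
Solving (C + 1I)v = 0 gives the eigenspace spanned by (0, 1, 2).
With v_2 = 1, v = (0, 1, 2), so v_3 = 2.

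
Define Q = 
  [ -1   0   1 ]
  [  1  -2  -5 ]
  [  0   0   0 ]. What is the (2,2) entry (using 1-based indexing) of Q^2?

Characteristic polynomial: s^3 + 3s^2 + 2s = s(s + 1)(s + 2), so the eigenvalues are -2, -1, 0.
s=-2: eigenvector (0, 1, 0).
s=-1: eigenvector (1, 1, 0).
s=0: eigenvector (1, -2, 1).
P = [[0, 1, 1], [1, 1, -2], [0, 0, 1]], D = diag(-2, -1, 0), P⁻¹ = [[-1, 1, 3], [1, 0, -1], [0, 0, 1]].
Q² = P·diag(4, 1, 0)·P⁻¹ = [[1, 0, -1], [-3, 4, 11], [0, 0, 0]].
The requested entry is 4.

4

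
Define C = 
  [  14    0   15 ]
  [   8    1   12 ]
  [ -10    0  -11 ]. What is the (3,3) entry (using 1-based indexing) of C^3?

Characteristic polynomial: s^3 - 4s^2 - s + 4 = (s - 4)(s - 1)(s + 1), so the eigenvalues are -1, 1, 4.
s=4: eigenvector (-3, 0, 2).
s=1: eigenvector (0, 1, 0).
s=-1: eigenvector (1, 2, -1).
P = [[-3, 0, 1], [0, 1, 2], [2, 0, -1]], D = diag(4, 1, -1), P⁻¹ = [[-1, 0, -1], [4, 1, 6], [-2, 0, -3]].
C³ = P·diag(64, 1, -1)·P⁻¹ = [[194, 0, 195], [8, 1, 12], [-130, 0, -131]].
The requested entry is -131.

-131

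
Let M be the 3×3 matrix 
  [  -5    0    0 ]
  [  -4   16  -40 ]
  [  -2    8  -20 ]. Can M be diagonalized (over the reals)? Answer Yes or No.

Yes

Characteristic polynomial: p(λ) = λ^3 + 9λ^2 + 20λ = λ(λ + 4)(λ + 5).
All 3 eigenvalues are distinct, so M is diagonalizable.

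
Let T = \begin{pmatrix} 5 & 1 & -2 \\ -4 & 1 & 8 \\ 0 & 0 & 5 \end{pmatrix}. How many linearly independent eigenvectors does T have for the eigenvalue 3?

1

T − 3I = [[2, 1, -2], [-4, -2, 8], [0, 0, 2]].
This matrix has rank 2, so its null space has dimension 3 − 2 = 1.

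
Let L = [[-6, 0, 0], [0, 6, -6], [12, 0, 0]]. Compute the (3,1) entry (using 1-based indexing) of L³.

Characteristic polynomial: s^3 - 36s = s(s - 6)(s + 6), so the eigenvalues are -6, 0, 6.
s=-6: eigenvector (1, -1, -2).
s=6: eigenvector (0, 1, 0).
s=0: eigenvector (0, 1, 1).
P = [[1, 0, 0], [-1, 1, 1], [-2, 0, 1]], D = diag(-6, 6, 0), P⁻¹ = [[1, 0, 0], [-1, 1, -1], [2, 0, 1]].
L³ = P·diag(-216, 216, 0)·P⁻¹ = [[-216, 0, 0], [0, 216, -216], [432, 0, 0]].
The requested entry is 432.

432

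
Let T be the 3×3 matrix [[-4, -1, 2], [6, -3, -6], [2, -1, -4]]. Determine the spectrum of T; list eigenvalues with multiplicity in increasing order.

-6, -3, -2

Characteristic polynomial: p(r) = r^3 + 11r^2 + 36r + 36 = (r + 2)(r + 3)(r + 6).
Roots (with multiplicity): -6, -3, -2.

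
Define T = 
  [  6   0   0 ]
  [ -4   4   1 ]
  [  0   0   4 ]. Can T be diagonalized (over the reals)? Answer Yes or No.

Characteristic polynomial: p(λ) = λ^3 - 14λ^2 + 64λ - 96 = (λ - 6)(λ - 4)^2.
λ = 4 has algebraic multiplicity 2; rank(T − 4I) = 2, so geometric multiplicity = 1.
Geometric multiplicity < algebraic multiplicity, so T is not diagonalizable.

No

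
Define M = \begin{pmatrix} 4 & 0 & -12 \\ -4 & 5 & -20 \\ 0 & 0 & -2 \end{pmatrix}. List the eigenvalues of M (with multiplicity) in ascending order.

Characteristic polynomial: p(s) = s^3 - 7s^2 + 2s + 40 = (s - 5)(s - 4)(s + 2).
Roots (with multiplicity): -2, 4, 5.

-2, 4, 5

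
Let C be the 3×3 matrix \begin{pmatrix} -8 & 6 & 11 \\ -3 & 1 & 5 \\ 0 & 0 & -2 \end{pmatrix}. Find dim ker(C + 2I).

1

C + 2I = [[-6, 6, 11], [-3, 3, 5], [0, 0, 0]].
This matrix has rank 2, so its null space has dimension 3 − 2 = 1.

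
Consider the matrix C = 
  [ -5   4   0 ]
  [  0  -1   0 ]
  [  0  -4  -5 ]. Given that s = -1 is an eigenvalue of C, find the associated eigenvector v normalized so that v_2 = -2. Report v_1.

-2

C + 1I = [[-4, 4, 0], [0, 0, 0], [0, -4, -4]].
Solving (C + 1I)v = 0 gives the eigenspace spanned by (-2, -2, 2).
With v_2 = -2, v = (-2, -2, 2), so v_1 = -2.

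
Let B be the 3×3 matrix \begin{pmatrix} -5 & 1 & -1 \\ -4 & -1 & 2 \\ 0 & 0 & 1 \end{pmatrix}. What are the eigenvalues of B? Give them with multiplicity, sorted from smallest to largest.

-3, -3, 1

Characteristic polynomial: p(μ) = μ^3 + 5μ^2 + 3μ - 9 = (μ - 1)(μ + 3)^2.
Roots (with multiplicity): -3, -3, 1.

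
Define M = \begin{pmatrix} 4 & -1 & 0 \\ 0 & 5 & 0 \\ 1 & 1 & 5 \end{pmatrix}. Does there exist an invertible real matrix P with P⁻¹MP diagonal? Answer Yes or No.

Yes

Characteristic polynomial: p(λ) = λ^3 - 14λ^2 + 65λ - 100 = (λ - 5)^2(λ - 4).
λ = 5 has algebraic multiplicity 2; rank(M − 5I) = 1, so geometric multiplicity = 2.
Every eigenvalue has geometric = algebraic multiplicity, so M is diagonalizable.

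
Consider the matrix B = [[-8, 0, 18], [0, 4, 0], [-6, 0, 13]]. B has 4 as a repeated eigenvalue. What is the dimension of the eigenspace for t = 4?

2

B − 4I = [[-12, 0, 18], [0, 0, 0], [-6, 0, 9]].
This matrix has rank 1, so its null space has dimension 3 − 1 = 2.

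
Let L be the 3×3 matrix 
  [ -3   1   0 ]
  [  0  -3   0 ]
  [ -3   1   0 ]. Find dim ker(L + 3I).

1

L + 3I = [[0, 1, 0], [0, 0, 0], [-3, 1, 3]].
This matrix has rank 2, so its null space has dimension 3 − 2 = 1.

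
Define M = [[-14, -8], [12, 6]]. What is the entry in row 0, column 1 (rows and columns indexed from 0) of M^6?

93184

Characteristic polynomial: λ^2 + 8λ + 12 = (λ + 2)(λ + 6), so the eigenvalues are -6, -2.
λ=-2: eigenvector (-2, 3).
λ=-6: eigenvector (1, -1).
P = [[-2, 1], [3, -1]], D = diag(-2, -6), P⁻¹ = [[1, 1], [3, 2]].
M⁶ = P·diag(64, 46656)·P⁻¹ = [[139840, 93184], [-139776, -93120]].
The requested entry is 93184.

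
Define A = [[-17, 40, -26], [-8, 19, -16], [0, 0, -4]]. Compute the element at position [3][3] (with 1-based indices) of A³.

Characteristic polynomial: μ^3 + 2μ^2 - 11μ - 12 = (μ - 3)(μ + 1)(μ + 4), so the eigenvalues are -4, -1, 3.
μ=3: eigenvector (2, 1, 0).
μ=-1: eigenvector (5, 2, 0).
μ=-4: eigenvector (-2, 0, 1).
P = [[2, 5, -2], [1, 2, 0], [0, 0, 1]], D = diag(3, -1, -4), P⁻¹ = [[-2, 5, -4], [1, -2, 2], [0, 0, 1]].
A³ = P·diag(27, -1, -64)·P⁻¹ = [[-113, 280, -98], [-56, 139, -112], [0, 0, -64]].
The requested entry is -64.

-64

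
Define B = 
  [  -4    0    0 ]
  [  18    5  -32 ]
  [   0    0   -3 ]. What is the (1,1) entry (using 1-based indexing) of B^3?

-64

Characteristic polynomial: s^3 + 2s^2 - 23s - 60 = (s - 5)(s + 3)(s + 4), so the eigenvalues are -4, -3, 5.
s=5: eigenvector (0, 1, 0).
s=-4: eigenvector (1, -2, 0).
s=-3: eigenvector (0, 4, 1).
P = [[0, 1, 0], [1, -2, 4], [0, 0, 1]], D = diag(5, -4, -3), P⁻¹ = [[2, 1, -4], [1, 0, 0], [0, 0, 1]].
B³ = P·diag(125, -64, -27)·P⁻¹ = [[-64, 0, 0], [378, 125, -608], [0, 0, -27]].
The requested entry is -64.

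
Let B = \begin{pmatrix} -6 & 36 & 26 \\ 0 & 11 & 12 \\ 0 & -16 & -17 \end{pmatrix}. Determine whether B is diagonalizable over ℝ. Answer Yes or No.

Yes

Characteristic polynomial: p(r) = r^3 + 12r^2 + 41r + 30 = (r + 1)(r + 5)(r + 6).
All 3 eigenvalues are distinct, so B is diagonalizable.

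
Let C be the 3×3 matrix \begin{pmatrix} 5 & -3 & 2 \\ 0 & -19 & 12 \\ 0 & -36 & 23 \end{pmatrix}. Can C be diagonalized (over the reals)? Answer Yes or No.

Characteristic polynomial: p(μ) = μ^3 - 9μ^2 + 15μ + 25 = (μ - 5)^2(μ + 1).
μ = 5 has algebraic multiplicity 2; rank(C − 5I) = 2, so geometric multiplicity = 1.
Geometric multiplicity < algebraic multiplicity, so C is not diagonalizable.

No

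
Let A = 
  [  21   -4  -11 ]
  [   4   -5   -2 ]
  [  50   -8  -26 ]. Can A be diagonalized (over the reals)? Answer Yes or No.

Characteristic polynomial: p(t) = t^3 + 10t^2 + 29t + 20 = (t + 1)(t + 4)(t + 5).
All 3 eigenvalues are distinct, so A is diagonalizable.

Yes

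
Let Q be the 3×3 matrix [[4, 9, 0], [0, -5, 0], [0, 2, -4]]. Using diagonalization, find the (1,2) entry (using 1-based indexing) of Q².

-9

Characteristic polynomial: s^3 + 5s^2 - 16s - 80 = (s - 4)(s + 4)(s + 5), so the eigenvalues are -5, -4, 4.
s=4: eigenvector (1, 0, 0).
s=-4: eigenvector (0, 0, 1).
s=-5: eigenvector (-1, 1, -2).
P = [[1, 0, -1], [0, 0, 1], [0, 1, -2]], D = diag(4, -4, -5), P⁻¹ = [[1, 1, 0], [0, 2, 1], [0, 1, 0]].
Q² = P·diag(16, 16, 25)·P⁻¹ = [[16, -9, 0], [0, 25, 0], [0, -18, 16]].
The requested entry is -9.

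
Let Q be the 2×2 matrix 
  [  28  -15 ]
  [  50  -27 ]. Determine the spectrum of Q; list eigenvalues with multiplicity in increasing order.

-2, 3

Characteristic polynomial: p(r) = r^2 - r - 6 = (r - 3)(r + 2).
Roots (with multiplicity): -2, 3.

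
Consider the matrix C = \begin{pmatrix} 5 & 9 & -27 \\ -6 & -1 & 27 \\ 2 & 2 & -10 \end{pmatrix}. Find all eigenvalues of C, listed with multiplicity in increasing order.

Characteristic polynomial: p(λ) = λ^3 + 6λ^2 + 9λ + 4 = (λ + 1)^2(λ + 4).
Roots (with multiplicity): -4, -1, -1.

-4, -1, -1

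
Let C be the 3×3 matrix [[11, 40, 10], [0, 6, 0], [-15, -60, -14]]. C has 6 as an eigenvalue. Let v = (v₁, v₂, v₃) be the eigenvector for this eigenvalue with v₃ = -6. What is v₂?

C − 6I = [[5, 40, 10], [0, 0, 0], [-15, -60, -20]].
Solving (C − 6I)v = 0 gives the eigenspace spanned by (4, 1, -6).
With v₃ = -6, v = (4, 1, -6), so v₂ = 1.

1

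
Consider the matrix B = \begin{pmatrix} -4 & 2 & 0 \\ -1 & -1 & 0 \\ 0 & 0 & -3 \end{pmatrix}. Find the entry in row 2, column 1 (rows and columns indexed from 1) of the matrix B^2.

Characteristic polynomial: s^3 + 8s^2 + 21s + 18 = (s + 2)(s + 3)^2, so the eigenvalues are -3, -3, -2.
s=-2: eigenvector (1, 1, 0).
s=-3: eigenvector (-2, -1, -1).
s=-3: eigenvector (0, 0, 1).
P = [[1, -2, 0], [1, -1, 0], [0, -1, 1]], D = diag(-2, -3, -3), P⁻¹ = [[-1, 2, 0], [-1, 1, 0], [-1, 1, 1]].
B² = P·diag(4, 9, 9)·P⁻¹ = [[14, -10, 0], [5, -1, 0], [0, 0, 9]].
The requested entry is 5.

5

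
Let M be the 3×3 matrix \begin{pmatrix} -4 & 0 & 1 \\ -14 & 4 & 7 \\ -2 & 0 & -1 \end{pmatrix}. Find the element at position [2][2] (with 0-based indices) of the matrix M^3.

Characteristic polynomial: μ^3 + μ^2 - 14μ - 24 = (μ - 4)(μ + 2)(μ + 3), so the eigenvalues are -3, -2, 4.
μ=-3: eigenvector (1, 1, 1).
μ=-2: eigenvector (1, 0, 2).
μ=4: eigenvector (0, 1, 0).
P = [[1, 1, 0], [1, 0, 1], [1, 2, 0]], D = diag(-3, -2, 4), P⁻¹ = [[2, 0, -1], [-1, 0, 1], [-2, 1, 1]].
M³ = P·diag(-27, -8, 64)·P⁻¹ = [[-46, 0, 19], [-182, 64, 91], [-38, 0, 11]].
The requested entry is 11.

11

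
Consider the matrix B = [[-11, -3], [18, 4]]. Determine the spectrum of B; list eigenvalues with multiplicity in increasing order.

Characteristic polynomial: p(μ) = μ^2 + 7μ + 10 = (μ + 2)(μ + 5).
Roots (with multiplicity): -5, -2.

-5, -2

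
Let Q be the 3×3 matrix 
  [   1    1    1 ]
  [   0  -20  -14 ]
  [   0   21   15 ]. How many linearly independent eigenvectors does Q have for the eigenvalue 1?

Q − 1I = [[0, 1, 1], [0, -21, -14], [0, 21, 14]].
This matrix has rank 2, so its null space has dimension 3 − 2 = 1.

1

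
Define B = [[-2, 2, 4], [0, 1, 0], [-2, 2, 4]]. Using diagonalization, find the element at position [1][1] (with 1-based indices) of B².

Characteristic polynomial: t^3 - 3t^2 + 2t = t(t - 2)(t - 1), so the eigenvalues are 0, 1, 2.
t=2: eigenvector (1, 0, 1).
t=0: eigenvector (-2, 0, -1).
t=1: eigenvector (-2, 1, -2).
P = [[1, -2, -2], [0, 0, 1], [1, -1, -2]], D = diag(2, 0, 1), P⁻¹ = [[-1, 2, 2], [-1, 0, 1], [0, 1, 0]].
B² = P·diag(4, 0, 1)·P⁻¹ = [[-4, 6, 8], [0, 1, 0], [-4, 6, 8]].
The requested entry is -4.

-4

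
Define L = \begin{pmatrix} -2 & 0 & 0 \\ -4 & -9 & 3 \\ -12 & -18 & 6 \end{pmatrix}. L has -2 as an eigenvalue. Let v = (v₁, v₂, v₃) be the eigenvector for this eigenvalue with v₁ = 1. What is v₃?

L + 2I = [[0, 0, 0], [-4, -7, 3], [-12, -18, 8]].
Solving (L + 2I)v = 0 gives the eigenspace spanned by (1, 2, 6).
With v₁ = 1, v = (1, 2, 6), so v₃ = 6.

6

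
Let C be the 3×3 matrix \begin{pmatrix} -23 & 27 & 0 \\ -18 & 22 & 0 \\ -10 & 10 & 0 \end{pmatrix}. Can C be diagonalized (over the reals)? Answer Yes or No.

Characteristic polynomial: p(t) = t^3 + t^2 - 20t = t(t - 4)(t + 5).
All 3 eigenvalues are distinct, so C is diagonalizable.

Yes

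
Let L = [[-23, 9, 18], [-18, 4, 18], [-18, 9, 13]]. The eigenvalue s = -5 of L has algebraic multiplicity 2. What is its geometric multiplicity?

L + 5I = [[-18, 9, 18], [-18, 9, 18], [-18, 9, 18]].
This matrix has rank 1, so its null space has dimension 3 − 1 = 2.

2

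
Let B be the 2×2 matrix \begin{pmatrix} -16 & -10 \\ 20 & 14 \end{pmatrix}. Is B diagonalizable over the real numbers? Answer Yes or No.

Yes

Characteristic polynomial: p(t) = t^2 + 2t - 24 = (t - 4)(t + 6).
All 2 eigenvalues are distinct, so B is diagonalizable.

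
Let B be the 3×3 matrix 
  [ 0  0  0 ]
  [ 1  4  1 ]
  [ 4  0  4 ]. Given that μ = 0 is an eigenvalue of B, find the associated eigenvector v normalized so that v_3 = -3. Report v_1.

3

B = [[0, 0, 0], [1, 4, 1], [4, 0, 4]].
Solving (B)v = 0 gives the eigenspace spanned by (3, 0, -3).
With v_3 = -3, v = (3, 0, -3), so v_1 = 3.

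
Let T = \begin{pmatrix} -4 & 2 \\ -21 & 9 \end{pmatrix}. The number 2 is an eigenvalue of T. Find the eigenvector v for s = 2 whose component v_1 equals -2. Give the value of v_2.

-6

T − 2I = [[-6, 2], [-21, 7]].
Solving (T − 2I)v = 0 gives the eigenspace spanned by (-2, -6).
With v_1 = -2, v = (-2, -6), so v_2 = -6.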